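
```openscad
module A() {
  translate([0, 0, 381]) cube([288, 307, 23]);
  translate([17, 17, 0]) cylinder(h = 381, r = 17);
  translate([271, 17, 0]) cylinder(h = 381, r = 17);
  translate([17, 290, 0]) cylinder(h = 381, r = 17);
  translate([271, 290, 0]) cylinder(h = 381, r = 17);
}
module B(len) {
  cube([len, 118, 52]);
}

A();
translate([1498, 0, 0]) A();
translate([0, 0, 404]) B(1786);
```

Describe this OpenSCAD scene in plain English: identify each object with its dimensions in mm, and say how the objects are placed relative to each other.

A is a four-legged stool. The seat is a 288×307×23 mm slab whose top surface is at z = 404 mm; four round legs, each 34 mm in diameter, run from the floor (z = 0) to the underside of the seat, each leg's axis is inset half a diameter from the nearest pair of seat edges (so the leg's bounding box is flush with the corner).

B is a rectangular beam 1786 mm long (x), 118 mm deep (y), 52 mm thick (z).

The beam spans the tops of two stools placed 1210 mm apart, resting at z = 404 mm.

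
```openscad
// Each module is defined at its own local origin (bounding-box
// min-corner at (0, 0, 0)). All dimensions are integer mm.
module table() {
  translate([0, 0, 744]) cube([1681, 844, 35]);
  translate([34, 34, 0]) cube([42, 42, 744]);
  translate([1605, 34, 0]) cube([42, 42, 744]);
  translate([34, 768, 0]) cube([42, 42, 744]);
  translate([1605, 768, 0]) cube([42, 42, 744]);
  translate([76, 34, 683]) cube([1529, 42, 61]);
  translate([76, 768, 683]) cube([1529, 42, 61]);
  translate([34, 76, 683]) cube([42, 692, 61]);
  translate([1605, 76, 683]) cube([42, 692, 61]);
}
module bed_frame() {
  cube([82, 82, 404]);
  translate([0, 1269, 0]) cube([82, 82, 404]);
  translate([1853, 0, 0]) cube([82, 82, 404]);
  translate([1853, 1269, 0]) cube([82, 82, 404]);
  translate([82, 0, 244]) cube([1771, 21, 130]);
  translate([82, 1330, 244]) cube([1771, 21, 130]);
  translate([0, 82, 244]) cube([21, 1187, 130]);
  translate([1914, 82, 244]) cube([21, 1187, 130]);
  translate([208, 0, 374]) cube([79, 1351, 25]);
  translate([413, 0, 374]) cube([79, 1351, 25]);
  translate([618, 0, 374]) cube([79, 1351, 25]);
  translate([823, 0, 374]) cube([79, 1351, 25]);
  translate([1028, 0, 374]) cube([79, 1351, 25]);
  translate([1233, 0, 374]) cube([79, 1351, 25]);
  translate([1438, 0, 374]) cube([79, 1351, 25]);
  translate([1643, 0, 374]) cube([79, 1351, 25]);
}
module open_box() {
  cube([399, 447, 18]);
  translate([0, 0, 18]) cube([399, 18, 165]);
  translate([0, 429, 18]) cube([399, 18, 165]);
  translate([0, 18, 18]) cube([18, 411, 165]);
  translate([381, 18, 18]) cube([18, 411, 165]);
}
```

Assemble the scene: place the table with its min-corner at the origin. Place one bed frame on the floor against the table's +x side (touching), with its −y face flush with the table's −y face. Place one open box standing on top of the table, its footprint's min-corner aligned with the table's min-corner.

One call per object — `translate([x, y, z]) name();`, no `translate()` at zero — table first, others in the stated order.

table();
translate([1681, 0, 0]) bed_frame();
translate([0, 0, 779]) open_box();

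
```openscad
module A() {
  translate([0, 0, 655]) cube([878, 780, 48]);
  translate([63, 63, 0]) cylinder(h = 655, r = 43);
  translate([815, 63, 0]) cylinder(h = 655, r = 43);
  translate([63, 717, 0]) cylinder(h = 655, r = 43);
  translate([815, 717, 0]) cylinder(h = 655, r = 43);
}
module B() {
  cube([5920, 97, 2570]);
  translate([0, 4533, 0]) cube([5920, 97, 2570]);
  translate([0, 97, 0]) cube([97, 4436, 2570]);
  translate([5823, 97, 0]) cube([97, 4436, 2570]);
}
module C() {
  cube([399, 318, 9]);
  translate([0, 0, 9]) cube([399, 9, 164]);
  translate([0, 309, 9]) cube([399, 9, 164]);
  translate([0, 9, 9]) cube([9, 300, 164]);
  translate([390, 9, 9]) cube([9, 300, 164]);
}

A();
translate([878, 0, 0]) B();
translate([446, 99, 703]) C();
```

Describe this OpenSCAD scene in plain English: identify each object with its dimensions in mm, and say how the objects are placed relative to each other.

A is a table with a 878×780 mm rectangular top, 48 mm thick, top surface at z = 703 mm, supported by four round legs of 86 mm diameter, each leg's bounding box inset 20 mm from the nearest pair of top edges, running from the floor.

B is the wall frame of a small rectangular building: four walls, each 2570 mm tall and 97 mm thick, enclosing a footprint 5920 mm (x) by 4630 mm (y) outside-to-outside, with no floor or roof. The front and back walls (the −y and +y sides) span the full width; the two side walls fit between them.

C is an open storage box with external size 399×318×173 mm and wall thickness 9 mm (the base is also 9 mm thick). The base covers the whole footprint; the four walls stand on the base, with the y-facing walls full-width and the x-facing walls fitting between their inner faces.

The house frame is against the table's +x side, with their −y faces flush. The open box is on top of the table.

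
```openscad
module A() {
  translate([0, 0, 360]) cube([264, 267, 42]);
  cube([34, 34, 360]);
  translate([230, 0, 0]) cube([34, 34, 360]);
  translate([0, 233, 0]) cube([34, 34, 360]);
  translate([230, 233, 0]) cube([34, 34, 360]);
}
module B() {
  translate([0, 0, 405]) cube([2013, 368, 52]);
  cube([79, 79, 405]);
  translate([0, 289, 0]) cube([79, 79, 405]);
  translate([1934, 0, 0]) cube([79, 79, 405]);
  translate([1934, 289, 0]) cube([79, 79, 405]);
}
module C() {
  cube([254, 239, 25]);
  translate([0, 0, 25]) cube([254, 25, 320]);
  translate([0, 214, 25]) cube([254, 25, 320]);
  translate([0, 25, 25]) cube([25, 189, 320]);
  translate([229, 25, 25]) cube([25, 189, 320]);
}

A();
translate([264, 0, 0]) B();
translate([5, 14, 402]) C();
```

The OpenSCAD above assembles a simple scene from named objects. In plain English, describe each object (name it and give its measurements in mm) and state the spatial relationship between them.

A is a simple wooden stool: a rectangular seat 264 mm (x) by 267 mm (y), 42 mm thick, top face at z = 402 mm, on four square legs, each 34×34 mm in cross-section. The legs rest on z = 0, each flush with a corner of the seat.

B is a long wooden bench with a 2013 mm (x) × 368 mm (y) seat, 52 mm thick, its top surface 457 mm above the floor. Four 79 mm square legs at the seat corners, flush with the edges, run from z = 0 to the seat underside.

C is an open storage box with external size 254×239×345 mm and wall thickness 25 mm (the base is also 25 mm thick). The base covers the whole footprint; the four walls stand on the base, with the y-facing walls full-width and the x-facing walls fitting between their inner faces.

The bench is against the stool's +x side, with their −y faces flush. The open box is on top of the stool, centred.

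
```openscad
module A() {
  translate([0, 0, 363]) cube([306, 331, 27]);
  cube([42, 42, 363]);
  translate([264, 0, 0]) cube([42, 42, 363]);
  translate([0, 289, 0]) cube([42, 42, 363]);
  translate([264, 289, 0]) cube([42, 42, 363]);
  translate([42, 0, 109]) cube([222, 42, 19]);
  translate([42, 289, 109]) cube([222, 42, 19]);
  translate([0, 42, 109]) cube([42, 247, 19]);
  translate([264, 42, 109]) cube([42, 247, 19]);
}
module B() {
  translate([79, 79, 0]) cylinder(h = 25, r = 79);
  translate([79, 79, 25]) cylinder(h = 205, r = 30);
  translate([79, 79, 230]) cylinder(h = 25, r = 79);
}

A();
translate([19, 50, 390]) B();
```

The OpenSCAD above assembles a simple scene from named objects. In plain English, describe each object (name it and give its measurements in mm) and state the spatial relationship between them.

A is a four-legged stool. The seat is a 306×331×27 mm slab whose top surface is at z = 390 mm; four square legs, each 42×42 mm in cross-section, run from the floor (z = 0) to the underside of the seat, each flush with a corner of the seat. Four stretchers, 42 mm wide and 19 mm tall, connect adjacent legs with their undersides at z = 109 mm, each running between the inner faces of the legs it joins and aligned with the legs' outer faces on the other axis.

B is a spool: two coaxial disc flanges of radius 79 mm and thickness 25 mm, joined by a core cylinder of radius 30 mm and height 205 mm. The lower flange rests on z = 0 and the three cylinders share a vertical axis.

The spool is on top of the stool.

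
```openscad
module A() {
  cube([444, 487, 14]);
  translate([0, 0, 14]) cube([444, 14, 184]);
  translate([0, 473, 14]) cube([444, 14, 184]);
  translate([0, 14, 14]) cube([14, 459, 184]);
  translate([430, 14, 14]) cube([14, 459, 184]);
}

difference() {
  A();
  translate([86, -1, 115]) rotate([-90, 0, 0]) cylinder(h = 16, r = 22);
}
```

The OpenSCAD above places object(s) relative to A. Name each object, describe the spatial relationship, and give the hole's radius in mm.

The subtracted cylinder has r = 22 mm.

A is an open box. The open box has a circular hole through its front wall. The hole's radius is 22 mm.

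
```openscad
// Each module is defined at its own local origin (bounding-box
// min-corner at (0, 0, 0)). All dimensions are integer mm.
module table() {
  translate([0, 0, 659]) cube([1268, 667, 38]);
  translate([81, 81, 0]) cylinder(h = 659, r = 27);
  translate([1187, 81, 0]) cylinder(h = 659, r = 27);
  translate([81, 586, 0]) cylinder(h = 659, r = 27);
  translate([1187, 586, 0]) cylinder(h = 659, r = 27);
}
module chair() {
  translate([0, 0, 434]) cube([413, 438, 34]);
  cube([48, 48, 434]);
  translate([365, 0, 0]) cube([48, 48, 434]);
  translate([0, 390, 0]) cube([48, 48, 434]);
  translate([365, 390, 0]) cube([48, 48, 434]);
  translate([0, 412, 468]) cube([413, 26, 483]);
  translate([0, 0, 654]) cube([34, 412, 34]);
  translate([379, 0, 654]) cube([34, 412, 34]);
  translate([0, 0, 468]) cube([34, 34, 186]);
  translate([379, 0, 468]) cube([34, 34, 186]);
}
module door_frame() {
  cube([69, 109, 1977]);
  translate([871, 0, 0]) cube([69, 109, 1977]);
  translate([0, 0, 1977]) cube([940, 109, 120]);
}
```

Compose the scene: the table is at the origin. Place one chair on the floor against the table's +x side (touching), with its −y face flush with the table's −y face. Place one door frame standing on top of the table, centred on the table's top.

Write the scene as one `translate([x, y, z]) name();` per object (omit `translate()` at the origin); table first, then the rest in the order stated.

table();
translate([1268, 0, 0]) chair();
translate([164, 279, 697]) door_frame();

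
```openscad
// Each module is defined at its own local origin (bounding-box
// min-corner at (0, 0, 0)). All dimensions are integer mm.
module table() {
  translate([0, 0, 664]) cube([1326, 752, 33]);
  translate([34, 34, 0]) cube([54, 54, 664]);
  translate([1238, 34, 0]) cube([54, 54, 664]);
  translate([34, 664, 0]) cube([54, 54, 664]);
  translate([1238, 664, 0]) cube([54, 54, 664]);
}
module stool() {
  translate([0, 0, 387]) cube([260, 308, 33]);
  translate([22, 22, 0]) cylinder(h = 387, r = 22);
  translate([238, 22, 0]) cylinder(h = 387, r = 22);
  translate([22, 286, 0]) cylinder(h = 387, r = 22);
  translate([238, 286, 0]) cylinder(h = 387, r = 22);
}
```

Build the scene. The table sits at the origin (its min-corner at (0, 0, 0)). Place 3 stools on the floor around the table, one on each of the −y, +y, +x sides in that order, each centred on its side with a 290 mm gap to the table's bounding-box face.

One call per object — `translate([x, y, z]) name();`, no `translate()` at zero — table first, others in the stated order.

table();
translate([533, -598, 0]) stool();
translate([533, 1042, 0]) stool();
translate([1616, 222, 0]) stool();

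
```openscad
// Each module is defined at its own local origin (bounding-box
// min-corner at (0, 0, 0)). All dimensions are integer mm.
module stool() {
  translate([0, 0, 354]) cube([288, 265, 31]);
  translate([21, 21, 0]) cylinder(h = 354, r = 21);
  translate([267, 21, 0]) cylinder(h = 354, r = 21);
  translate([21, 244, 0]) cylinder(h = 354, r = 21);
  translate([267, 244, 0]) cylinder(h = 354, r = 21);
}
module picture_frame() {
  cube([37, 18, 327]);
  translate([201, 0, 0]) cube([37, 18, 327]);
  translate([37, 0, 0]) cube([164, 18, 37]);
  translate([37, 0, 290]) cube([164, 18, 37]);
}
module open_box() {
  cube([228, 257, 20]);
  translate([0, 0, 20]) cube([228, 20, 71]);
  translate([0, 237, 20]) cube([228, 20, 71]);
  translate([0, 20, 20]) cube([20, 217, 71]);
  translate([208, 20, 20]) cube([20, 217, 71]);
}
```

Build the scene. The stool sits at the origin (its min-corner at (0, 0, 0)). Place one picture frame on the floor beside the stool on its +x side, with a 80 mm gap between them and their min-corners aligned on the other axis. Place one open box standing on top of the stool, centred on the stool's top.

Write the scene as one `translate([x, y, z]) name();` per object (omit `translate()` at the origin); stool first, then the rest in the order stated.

stool();
translate([368, 0, 0]) picture_frame();
translate([30, 4, 385]) open_box();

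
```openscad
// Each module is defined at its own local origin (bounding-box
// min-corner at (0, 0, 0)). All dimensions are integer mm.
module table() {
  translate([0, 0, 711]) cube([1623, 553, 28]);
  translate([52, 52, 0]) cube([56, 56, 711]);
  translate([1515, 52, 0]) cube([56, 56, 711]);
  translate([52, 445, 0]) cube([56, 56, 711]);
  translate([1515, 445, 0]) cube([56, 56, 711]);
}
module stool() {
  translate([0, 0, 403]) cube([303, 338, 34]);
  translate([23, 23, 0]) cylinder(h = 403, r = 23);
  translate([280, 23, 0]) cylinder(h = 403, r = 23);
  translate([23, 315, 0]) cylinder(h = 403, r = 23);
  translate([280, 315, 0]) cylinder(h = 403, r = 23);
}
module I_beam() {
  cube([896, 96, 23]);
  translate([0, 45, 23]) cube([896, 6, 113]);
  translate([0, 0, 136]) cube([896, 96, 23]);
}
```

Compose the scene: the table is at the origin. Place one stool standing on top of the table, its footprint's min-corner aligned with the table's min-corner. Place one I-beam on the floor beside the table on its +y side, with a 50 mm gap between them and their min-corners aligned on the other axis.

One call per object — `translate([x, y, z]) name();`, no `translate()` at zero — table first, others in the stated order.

table();
translate([0, 0, 739]) stool();
translate([0, 603, 0]) I_beam();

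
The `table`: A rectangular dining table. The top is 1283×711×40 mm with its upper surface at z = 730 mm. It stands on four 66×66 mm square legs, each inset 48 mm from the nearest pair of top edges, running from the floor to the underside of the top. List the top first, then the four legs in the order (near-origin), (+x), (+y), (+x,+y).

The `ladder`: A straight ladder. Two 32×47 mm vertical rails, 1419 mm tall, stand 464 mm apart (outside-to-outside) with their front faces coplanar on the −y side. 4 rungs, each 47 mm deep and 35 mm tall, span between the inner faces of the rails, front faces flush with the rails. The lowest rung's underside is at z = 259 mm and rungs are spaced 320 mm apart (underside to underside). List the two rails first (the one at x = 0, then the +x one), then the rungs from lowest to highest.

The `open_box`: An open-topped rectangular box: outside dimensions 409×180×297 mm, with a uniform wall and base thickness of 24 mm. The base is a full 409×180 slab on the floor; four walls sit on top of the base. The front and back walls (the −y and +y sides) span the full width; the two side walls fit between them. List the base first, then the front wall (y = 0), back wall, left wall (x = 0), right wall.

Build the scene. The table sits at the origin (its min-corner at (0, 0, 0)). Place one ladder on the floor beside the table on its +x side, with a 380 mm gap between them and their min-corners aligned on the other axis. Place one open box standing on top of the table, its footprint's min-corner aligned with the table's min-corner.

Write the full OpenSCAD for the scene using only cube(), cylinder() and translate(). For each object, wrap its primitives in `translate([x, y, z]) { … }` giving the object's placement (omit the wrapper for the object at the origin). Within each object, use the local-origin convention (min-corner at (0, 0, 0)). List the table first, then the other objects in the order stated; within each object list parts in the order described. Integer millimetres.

translate([0, 0, 690]) cube([1283, 711, 40]);
translate([48, 48, 0]) cube([66, 66, 690]);
translate([1169, 48, 0]) cube([66, 66, 690]);
translate([48, 597, 0]) cube([66, 66, 690]);
translate([1169, 597, 0]) cube([66, 66, 690]);
translate([1663, 0, 0]) {
  cube([32, 47, 1419]);
  translate([432, 0, 0]) cube([32, 47, 1419]);
  translate([32, 0, 259]) cube([400, 47, 35]);
  translate([32, 0, 579]) cube([400, 47, 35]);
  translate([32, 0, 899]) cube([400, 47, 35]);
  translate([32, 0, 1219]) cube([400, 47, 35]);
}
translate([0, 0, 730]) {
  cube([409, 180, 24]);
  translate([0, 0, 24]) cube([409, 24, 273]);
  translate([0, 156, 24]) cube([409, 24, 273]);
  translate([0, 24, 24]) cube([24, 132, 273]);
  translate([385, 24, 24]) cube([24, 132, 273]);
}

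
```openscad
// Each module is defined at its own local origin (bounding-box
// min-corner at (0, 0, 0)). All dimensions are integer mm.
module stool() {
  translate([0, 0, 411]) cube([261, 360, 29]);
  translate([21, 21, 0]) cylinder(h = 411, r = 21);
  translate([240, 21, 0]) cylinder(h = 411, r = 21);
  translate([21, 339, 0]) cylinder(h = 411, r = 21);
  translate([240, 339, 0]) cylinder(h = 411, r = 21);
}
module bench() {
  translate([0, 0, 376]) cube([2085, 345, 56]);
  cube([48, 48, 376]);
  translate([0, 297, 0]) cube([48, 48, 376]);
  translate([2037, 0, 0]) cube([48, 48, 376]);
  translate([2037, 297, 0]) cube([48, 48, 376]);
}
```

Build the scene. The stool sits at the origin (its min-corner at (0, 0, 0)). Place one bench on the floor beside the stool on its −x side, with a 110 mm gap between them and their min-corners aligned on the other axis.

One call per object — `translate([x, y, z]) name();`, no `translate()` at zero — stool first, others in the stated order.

stool();
translate([-2195, 0, 0]) bench();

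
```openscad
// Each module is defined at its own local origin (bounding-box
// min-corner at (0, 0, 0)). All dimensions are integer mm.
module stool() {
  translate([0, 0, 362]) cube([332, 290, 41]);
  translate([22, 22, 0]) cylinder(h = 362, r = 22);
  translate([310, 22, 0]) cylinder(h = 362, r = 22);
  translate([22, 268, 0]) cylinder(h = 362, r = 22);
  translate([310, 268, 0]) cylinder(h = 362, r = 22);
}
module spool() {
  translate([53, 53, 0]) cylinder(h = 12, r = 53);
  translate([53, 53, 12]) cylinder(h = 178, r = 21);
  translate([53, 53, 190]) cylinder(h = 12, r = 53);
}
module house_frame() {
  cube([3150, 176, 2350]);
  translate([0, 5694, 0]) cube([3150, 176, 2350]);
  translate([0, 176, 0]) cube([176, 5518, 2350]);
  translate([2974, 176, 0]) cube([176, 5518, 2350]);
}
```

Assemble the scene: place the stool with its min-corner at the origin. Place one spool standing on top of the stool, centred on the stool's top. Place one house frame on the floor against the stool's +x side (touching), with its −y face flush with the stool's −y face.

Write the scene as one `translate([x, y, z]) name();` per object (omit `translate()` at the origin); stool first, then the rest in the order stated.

stool();
translate([113, 92, 403]) spool();
translate([332, 0, 0]) house_frame();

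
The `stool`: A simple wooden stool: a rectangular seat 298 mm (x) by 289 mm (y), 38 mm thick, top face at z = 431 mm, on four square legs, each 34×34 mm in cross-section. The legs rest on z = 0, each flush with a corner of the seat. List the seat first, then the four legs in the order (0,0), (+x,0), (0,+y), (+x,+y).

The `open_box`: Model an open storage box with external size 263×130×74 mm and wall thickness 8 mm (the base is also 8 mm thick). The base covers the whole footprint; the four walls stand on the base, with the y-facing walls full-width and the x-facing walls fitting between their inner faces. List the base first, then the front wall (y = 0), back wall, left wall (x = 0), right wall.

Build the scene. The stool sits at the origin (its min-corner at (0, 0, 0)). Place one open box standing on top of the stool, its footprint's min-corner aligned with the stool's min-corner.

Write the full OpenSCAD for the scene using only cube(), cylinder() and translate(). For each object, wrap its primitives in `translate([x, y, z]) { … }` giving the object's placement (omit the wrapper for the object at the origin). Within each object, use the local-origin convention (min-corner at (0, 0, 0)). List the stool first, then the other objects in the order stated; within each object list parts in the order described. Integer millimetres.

translate([0, 0, 393]) cube([298, 289, 38]);
cube([34, 34, 393]);
translate([264, 0, 0]) cube([34, 34, 393]);
translate([0, 255, 0]) cube([34, 34, 393]);
translate([264, 255, 0]) cube([34, 34, 393]);
translate([0, 0, 431]) {
  cube([263, 130, 8]);
  translate([0, 0, 8]) cube([263, 8, 66]);
  translate([0, 122, 8]) cube([263, 8, 66]);
  translate([0, 8, 8]) cube([8, 114, 66]);
  translate([255, 8, 8]) cube([8, 114, 66]);
}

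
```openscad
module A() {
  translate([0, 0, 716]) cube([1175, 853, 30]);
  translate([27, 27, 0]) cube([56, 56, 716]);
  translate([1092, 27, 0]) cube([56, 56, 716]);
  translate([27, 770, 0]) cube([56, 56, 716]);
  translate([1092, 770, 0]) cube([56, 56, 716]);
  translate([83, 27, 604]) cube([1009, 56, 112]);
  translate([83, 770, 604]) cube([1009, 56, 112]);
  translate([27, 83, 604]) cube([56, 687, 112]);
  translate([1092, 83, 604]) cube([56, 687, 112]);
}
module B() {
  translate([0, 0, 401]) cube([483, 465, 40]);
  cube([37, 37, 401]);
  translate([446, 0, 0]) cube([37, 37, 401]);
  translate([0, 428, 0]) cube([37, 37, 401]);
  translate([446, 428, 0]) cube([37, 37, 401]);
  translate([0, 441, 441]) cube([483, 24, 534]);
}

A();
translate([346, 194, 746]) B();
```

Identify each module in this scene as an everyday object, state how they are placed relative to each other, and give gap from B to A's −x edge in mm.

A is a table. B is a chair. The chair is on top of the table, centred. The gap from the chair to the table's −x edge is 346 mm.

The chair's min-x is at 346; the table's min-x is 0; gap = 346 mm.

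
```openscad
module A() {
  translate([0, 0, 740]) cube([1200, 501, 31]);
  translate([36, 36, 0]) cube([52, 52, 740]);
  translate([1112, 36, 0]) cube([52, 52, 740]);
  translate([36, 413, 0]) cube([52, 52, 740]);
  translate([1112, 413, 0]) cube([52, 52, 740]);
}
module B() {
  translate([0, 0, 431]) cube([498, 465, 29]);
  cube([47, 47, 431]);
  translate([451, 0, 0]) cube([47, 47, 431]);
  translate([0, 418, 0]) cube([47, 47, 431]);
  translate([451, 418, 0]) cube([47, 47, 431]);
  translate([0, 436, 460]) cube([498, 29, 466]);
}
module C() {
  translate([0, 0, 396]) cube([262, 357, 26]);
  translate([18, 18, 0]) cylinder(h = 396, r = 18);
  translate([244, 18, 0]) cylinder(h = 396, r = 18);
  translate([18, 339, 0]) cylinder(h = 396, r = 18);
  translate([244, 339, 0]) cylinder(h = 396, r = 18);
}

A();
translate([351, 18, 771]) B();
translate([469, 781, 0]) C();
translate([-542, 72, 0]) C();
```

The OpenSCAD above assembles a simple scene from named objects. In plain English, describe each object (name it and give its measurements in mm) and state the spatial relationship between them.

A is a table: top 1200 mm (x) × 501 mm (y), 31 mm thick, upper face at z = 771 mm, on four 52×52 mm square legs, each inset 36 mm from the nearest pair of top edges, running from z = 0 to the bottom of the top.

B is a chair: 498×465 mm seat, 29 mm thick, top at z = 460 mm, on four 47 mm square corner legs flush with the seat edges. A 29 mm thick backrest slab spans the full seat width, extending 466 mm above the seat top, its back face flush with the seat's +y edge.

C is a four-legged stool. The seat is 262×357 mm, 26 mm thick, top at z = 422 mm. It stands on four round legs, each 36 mm in diameter, from z = 0 to the seat underside, each leg's axis is inset half a diameter from the nearest pair of seat edges (so the leg's bounding box is flush with the corner).

The chair is on top of the table, centred. Two stools sit around the table at the +y, −x sides.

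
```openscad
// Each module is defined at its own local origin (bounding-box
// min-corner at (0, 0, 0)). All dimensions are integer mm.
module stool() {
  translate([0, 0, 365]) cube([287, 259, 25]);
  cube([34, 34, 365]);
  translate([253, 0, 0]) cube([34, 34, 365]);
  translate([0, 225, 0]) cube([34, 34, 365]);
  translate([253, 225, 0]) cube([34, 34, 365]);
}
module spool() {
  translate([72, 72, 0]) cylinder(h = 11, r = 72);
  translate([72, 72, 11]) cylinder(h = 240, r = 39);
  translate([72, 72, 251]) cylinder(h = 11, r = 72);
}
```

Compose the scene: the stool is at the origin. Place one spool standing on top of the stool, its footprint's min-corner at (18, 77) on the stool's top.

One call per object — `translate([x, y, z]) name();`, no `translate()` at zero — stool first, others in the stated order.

stool();
translate([18, 77, 390]) spool();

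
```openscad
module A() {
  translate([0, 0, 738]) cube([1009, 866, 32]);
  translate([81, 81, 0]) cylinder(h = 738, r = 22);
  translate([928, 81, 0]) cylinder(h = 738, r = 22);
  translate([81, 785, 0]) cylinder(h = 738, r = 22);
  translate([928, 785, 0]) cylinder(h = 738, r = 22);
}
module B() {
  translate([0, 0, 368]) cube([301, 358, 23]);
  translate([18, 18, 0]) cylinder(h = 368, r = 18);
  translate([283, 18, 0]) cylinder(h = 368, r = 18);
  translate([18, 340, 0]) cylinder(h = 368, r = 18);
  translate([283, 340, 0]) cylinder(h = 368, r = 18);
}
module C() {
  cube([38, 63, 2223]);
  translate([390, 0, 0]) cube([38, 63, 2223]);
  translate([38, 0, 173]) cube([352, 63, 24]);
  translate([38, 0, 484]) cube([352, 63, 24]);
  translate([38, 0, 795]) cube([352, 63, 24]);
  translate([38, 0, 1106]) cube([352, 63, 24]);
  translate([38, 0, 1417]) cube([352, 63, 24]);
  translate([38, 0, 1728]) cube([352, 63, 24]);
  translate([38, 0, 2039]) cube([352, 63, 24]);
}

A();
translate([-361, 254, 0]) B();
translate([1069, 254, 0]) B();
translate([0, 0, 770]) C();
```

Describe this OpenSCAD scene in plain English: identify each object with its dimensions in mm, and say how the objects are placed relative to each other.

A is a table with a 1009×866 mm rectangular top, 32 mm thick, top surface at z = 770 mm, supported by four round legs of 44 mm diameter, each leg's bounding box inset 59 mm from the nearest pair of top edges, running from the floor.

B is a simple wooden stool: a rectangular seat 301 mm (x) by 358 mm (y), 23 mm thick, top face at z = 391 mm, on four round legs, each 36 mm in diameter. The legs rest on z = 0, each leg's axis is inset half a diameter from the nearest pair of seat edges (so the leg's bounding box is flush with the corner).

C is a straight ladder. Two 38×63 mm vertical rails, 2223 mm tall, stand 428 mm apart (outside-to-outside) with their front faces coplanar on the −y side. 7 rungs, each 63 mm deep and 24 mm tall, span between the inner faces of the rails, front faces flush with the rails. The lowest rung's underside is at z = 173 mm and rungs are spaced 311 mm apart (underside to underside).

Two stools sit around the table at the −x, +x sides. The ladder is on top of the table.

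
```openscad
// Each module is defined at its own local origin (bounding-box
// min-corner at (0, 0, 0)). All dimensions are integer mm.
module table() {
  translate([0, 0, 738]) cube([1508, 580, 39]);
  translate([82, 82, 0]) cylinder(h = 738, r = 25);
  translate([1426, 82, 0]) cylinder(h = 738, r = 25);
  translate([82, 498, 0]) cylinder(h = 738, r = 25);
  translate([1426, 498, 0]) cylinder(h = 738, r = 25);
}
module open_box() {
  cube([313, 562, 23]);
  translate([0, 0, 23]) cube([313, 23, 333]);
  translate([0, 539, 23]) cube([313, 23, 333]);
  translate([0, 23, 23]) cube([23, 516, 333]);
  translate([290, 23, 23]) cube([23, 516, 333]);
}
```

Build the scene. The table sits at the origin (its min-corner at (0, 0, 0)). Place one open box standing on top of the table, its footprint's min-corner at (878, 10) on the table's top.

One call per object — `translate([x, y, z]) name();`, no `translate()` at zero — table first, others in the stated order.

table();
translate([878, 10, 777]) open_box();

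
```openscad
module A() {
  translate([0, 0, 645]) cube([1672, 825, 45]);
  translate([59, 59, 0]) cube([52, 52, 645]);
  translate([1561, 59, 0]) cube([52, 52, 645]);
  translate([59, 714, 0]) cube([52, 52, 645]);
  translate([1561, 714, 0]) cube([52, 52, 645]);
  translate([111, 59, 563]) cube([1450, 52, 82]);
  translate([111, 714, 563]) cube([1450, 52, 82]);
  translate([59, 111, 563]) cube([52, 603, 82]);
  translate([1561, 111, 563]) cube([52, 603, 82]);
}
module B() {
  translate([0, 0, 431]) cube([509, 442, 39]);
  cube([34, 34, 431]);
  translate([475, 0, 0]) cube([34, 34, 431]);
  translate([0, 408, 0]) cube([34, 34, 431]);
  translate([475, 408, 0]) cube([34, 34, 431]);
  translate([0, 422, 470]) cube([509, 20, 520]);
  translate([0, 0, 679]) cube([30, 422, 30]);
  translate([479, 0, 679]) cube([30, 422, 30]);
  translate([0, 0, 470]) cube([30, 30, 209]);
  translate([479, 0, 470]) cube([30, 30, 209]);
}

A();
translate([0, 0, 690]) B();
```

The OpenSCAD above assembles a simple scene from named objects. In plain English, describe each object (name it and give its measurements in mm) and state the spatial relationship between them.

A is a table with a 1672×825 mm rectangular top, 45 mm thick, top surface at z = 690 mm, supported by four 52×52 mm square legs, each inset 59 mm from the nearest pair of top edges, running from the floor. Four apron rails, 52 mm thick and 82 mm tall, run between adjacent legs with their top edges flush with the underside of the top and their outer faces flush with the legs' outer faces.

B is a chair: 509×442 mm seat, 39 mm thick, top at z = 470 mm, on four 34 mm square corner legs flush with the seat edges. A 20 mm thick backrest slab spans the full seat width, extending 520 mm above the seat top, its back face flush with the seat's +y edge. Two armrests of 30×30 mm section run along each side from the seat's front edge to the front of the backrest, top faces 239 mm above the seat top and outer faces flush with the seat's x-edges; a 30×30 mm post under the front of each armrest stands on the seat at the front corner.

The chair is on top of the table.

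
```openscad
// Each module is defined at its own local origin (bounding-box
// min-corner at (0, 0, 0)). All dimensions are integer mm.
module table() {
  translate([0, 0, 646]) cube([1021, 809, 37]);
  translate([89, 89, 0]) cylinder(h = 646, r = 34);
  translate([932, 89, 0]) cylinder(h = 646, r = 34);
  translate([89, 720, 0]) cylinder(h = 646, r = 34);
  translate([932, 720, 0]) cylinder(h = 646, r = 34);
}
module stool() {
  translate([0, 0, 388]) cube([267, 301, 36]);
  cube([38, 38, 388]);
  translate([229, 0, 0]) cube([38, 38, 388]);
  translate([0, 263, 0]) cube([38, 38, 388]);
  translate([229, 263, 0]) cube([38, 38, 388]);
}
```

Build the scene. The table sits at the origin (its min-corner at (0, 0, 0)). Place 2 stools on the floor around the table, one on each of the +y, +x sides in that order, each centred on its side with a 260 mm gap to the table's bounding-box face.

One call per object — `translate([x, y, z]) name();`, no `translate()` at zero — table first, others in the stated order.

table();
translate([377, 1069, 0]) stool();
translate([1281, 254, 0]) stool();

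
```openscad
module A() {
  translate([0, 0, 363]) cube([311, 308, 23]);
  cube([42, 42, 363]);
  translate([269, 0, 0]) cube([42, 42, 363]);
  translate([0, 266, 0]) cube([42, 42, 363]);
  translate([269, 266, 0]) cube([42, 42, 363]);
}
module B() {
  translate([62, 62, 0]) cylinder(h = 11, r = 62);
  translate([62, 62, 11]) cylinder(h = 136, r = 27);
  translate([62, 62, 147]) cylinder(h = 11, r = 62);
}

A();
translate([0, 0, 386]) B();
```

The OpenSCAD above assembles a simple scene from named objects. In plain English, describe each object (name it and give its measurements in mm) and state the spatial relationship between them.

A is a four-legged stool. The seat is 311×308 mm, 23 mm thick, top at z = 386 mm. It stands on four square legs, each 42×42 mm in cross-section, from z = 0 to the seat underside, each flush with a corner of the seat.

B is a spool: two coaxial disc flanges of radius 62 mm and thickness 11 mm, joined by a core cylinder of radius 27 mm and height 136 mm. The lower flange rests on z = 0 and the three cylinders share a vertical axis.

The spool is on top of the stool.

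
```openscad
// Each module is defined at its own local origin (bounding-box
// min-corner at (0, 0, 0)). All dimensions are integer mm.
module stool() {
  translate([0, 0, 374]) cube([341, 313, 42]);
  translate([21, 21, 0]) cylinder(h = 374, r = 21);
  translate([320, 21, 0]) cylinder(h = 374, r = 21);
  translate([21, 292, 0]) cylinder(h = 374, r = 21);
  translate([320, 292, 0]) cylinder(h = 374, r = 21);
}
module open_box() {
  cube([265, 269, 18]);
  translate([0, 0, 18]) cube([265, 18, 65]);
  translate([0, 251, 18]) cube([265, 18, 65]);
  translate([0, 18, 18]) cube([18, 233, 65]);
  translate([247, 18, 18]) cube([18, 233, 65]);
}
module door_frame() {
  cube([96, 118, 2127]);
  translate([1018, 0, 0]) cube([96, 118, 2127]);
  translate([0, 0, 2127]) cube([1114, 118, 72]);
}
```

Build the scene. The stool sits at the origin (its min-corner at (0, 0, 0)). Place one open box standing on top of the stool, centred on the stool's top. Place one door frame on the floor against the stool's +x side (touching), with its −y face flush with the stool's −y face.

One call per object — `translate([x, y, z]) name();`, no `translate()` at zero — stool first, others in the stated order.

stool();
translate([38, 22, 416]) open_box();
translate([341, 0, 0]) door_frame();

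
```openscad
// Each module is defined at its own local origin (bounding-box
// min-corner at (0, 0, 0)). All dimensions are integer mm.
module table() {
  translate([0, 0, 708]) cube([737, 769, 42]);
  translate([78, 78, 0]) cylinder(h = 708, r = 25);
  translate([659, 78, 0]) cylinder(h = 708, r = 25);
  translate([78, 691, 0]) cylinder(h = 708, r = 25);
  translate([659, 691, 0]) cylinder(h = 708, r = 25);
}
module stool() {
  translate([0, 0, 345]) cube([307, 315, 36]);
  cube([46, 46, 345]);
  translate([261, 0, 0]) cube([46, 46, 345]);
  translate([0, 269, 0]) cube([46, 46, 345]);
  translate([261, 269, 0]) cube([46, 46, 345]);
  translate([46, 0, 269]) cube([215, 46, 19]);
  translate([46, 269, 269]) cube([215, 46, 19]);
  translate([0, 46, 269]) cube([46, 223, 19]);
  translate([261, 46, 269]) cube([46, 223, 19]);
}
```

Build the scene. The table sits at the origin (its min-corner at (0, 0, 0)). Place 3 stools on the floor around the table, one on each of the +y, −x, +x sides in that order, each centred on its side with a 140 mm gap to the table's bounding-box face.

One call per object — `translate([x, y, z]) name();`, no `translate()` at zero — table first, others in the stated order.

table();
translate([215, 909, 0]) stool();
translate([-447, 227, 0]) stool();
translate([877, 227, 0]) stool();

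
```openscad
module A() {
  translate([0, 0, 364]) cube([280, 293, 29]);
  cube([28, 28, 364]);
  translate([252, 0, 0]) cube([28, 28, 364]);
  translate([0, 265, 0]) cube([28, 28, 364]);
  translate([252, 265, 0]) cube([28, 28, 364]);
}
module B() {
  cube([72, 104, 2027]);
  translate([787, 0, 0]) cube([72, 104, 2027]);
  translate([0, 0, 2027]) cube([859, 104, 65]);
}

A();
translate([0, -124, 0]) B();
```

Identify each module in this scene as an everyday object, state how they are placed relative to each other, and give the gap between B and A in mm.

The door frame's nearest face is 20 mm from the stool's −y face.

A is a stool. B is a door frame. The door frame is on the floor beside the stool on its −y side. The gap between the door frame and the stool is 20 mm.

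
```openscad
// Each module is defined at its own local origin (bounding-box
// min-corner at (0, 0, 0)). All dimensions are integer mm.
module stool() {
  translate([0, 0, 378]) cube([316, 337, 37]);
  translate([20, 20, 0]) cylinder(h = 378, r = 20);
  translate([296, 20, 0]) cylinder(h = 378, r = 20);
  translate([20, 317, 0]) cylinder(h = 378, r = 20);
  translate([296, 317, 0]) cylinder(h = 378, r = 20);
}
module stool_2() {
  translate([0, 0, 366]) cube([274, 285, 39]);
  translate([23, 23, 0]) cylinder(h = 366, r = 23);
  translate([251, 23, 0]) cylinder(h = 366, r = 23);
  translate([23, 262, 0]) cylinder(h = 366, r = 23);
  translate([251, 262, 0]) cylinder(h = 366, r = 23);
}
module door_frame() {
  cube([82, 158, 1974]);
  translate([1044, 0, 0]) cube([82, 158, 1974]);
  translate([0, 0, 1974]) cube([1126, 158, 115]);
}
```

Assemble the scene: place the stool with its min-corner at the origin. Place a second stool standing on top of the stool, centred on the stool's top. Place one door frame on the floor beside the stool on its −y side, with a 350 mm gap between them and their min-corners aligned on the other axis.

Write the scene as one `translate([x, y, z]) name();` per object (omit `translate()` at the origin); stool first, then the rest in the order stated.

stool();
translate([21, 26, 415]) stool_2();
translate([0, -508, 0]) door_frame();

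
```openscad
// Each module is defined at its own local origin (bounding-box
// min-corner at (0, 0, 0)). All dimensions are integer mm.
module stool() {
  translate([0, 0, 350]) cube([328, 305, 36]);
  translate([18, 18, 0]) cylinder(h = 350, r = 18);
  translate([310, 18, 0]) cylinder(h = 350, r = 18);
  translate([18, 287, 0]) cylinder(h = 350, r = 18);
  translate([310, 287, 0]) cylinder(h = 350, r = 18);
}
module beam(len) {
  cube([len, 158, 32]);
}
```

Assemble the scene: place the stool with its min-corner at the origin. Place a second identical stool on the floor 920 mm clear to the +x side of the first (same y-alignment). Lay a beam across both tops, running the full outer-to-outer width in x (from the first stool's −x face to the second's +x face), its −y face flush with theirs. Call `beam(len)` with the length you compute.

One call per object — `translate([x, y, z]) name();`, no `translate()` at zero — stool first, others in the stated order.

stool();
translate([1248, 0, 0]) stool();
translate([0, 0, 386]) beam(1576);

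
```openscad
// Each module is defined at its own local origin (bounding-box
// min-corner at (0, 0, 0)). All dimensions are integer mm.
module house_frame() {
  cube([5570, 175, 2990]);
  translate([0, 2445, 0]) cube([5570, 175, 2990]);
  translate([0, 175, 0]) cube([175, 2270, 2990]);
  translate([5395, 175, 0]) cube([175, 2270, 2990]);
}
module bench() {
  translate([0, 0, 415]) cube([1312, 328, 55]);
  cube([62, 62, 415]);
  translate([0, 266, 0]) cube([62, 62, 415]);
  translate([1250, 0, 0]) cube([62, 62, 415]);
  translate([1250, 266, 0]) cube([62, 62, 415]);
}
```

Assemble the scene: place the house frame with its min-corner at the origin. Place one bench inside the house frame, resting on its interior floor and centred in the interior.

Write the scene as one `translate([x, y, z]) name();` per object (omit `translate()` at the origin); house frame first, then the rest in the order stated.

house_frame();
translate([2129, 1146, 0]) bench();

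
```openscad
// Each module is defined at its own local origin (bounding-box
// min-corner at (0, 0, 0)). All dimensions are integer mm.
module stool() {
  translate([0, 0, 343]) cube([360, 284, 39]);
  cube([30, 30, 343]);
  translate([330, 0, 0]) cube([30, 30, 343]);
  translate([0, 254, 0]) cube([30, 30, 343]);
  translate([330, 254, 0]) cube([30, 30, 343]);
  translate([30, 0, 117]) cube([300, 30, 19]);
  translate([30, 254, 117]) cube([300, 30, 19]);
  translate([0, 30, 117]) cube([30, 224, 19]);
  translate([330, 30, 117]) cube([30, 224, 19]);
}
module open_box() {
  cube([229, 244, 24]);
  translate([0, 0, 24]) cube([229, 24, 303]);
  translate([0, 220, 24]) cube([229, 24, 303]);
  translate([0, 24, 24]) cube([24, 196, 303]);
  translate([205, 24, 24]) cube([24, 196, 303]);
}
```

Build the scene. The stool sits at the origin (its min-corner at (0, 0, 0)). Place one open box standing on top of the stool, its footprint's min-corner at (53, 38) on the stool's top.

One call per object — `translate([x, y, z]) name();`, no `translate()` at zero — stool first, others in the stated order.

stool();
translate([53, 38, 382]) open_box();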